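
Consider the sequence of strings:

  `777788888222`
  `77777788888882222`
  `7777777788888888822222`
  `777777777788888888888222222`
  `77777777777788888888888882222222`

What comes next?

Each string has the form 7^{2n} 8^{2n+1} 2^{n+1}, where the shown terms are n = 2, 3, 4, 5, 6.
At n = 7 the blocks have lengths 14, 15, 8.

7777777777777788888888888888822222222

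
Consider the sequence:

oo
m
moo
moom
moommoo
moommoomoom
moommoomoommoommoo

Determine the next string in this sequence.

From term 3 onward, concatenate the last term with the second-to-last: m·oo = moo, moo·m = moom, …
The next term joins moommoomoommoommoo and moommoomoom.

moommoomoommoommoomoommoomoom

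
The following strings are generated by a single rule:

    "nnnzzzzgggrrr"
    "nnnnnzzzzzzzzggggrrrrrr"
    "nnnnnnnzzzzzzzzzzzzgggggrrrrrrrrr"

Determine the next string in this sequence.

nnnnnnnnnzzzzzzzzzzzzzzzzggggggrrrrrrrrrrrr

Term n consists of 2n+1 n's, followed by 4n z's, followed by n+2 g's, followed by 3n r's (n = 1, 2, …).
At n = 4 the blocks have lengths 9, 16, 6, 12.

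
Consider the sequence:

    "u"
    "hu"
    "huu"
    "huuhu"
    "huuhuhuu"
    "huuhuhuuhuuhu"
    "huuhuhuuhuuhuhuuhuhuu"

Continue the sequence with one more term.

huuhuhuuhuuhuhuuhuhuuhuuhuhuuhuuhu

Each term (from the third on) is the previous term followed by the one before it: term 3 = hu·u = huu.
Continuing: huuhuhuuhuuhuhuuhuhuu · huuhuhuuhuuhu gives term 8.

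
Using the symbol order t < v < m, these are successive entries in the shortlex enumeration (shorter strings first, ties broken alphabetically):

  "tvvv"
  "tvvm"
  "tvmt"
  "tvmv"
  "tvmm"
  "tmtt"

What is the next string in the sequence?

tmtv

The successor of tmtt increments the rightmost position that isn't already m and resets every position after it to t.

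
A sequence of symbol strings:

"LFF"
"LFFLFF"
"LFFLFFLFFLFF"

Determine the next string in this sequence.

Every step duplicates the string.
Doubling LFFLFFLFFLFF:

LFFLFFLFFLFFLFFLFFLFFLFF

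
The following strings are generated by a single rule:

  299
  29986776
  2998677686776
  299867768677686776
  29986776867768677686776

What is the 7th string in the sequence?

299867768677686776867768677686776

The strings grow by a fixed suffix 86776 each time.
From 29986776867768677686776, 2 further steps: 29986776867768677686776 → 2998677686776867768677686776 → (answer).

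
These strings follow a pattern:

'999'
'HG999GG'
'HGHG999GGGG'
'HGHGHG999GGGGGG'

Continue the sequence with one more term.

Each term wraps the previous one in HG on the left and GG on the right.
Applying this once more to HGHGHG999GGGGGG:

HGHGHGHG999GGGGGGGG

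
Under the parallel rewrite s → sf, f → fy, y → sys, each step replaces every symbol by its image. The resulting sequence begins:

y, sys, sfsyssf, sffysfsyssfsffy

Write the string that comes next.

sffyfysyssffysfsyssfsffysffyfysys

Replace each of the 15 characters of sffysfsyssfsffy in place — sf fy fy sys sf fy sf sys sf sf fy sf fy fy sys — and concatenate.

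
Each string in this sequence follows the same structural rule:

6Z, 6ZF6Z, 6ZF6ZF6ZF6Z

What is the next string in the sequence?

s(k+1) = s(k)·F·s(k) — each term doubles the last with 'F' between the halves.
Doubling 6ZF6ZF6ZF6Z with 'F' between the halves:

6ZF6ZF6ZF6ZF6ZF6ZF6ZF6Z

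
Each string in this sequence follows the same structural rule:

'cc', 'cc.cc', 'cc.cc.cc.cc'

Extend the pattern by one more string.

Every step duplicates the string with '.' between the halves.
So the next term is two copies of cc.cc.cc.cc with '.' between the halves.

cc.cc.cc.cc.cc.cc.cc.cc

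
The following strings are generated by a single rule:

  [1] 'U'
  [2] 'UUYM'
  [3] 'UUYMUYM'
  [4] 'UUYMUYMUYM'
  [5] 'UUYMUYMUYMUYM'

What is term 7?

UUYMUYMUYMUYMUYMUYM

The strings grow by a fixed suffix UYM each time.
From UUYMUYMUYMUYM, 2 further steps: UUYMUYMUYMUYM → UUYMUYMUYMUYMUYM → (answer).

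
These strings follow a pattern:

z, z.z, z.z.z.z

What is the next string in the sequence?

z.z.z.z.z.z.z.z

Each string is two copies of the previous one joined by '.'.
So the next term is two copies of z.z.z.z with '.' between the halves.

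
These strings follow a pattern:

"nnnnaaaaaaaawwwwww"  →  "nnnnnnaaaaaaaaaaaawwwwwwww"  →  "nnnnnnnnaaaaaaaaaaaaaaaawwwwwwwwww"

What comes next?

nnnnnnnnnnaaaaaaaaaaaaaaaaaaaawwwwwwwwwwww

The n-th term is 2n n's then 4n a's then 2n+2 w's, where the shown terms are n = 2, 3, 4.
At n = 5 the blocks have lengths 10, 20, 12.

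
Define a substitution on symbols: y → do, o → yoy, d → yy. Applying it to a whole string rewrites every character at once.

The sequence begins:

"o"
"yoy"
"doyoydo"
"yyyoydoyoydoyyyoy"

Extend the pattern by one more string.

Applying the rule to each of the 17 symbols of yyyoydoyoydoyyyoy gives the pieces do do do yoy do yy yoy do yoy do yy yoy do do do yoy do, which concatenate to the answer.

dododoyoydoyyyoydoyoydoyyyoydododoyoydo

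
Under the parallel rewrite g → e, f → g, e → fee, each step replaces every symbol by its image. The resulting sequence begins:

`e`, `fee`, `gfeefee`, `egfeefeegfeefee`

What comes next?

Rewriting the 15 symbols of egfeefeegfeefee one by one yields fee e g fee fee g fee fee e g fee fee g fee fee; concatenated:

feeegfeefeegfeefeeegfeefeegfeefee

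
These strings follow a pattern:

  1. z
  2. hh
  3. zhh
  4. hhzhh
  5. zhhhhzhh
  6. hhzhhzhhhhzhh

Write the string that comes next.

Each term (from the third on) is the two preceding terms concatenated in order: term 3 = z·hh = zhh.
The next term joins zhhhhzhh and hhzhhzhhhhzhh.

zhhhhzhhhhzhhzhhhhzhh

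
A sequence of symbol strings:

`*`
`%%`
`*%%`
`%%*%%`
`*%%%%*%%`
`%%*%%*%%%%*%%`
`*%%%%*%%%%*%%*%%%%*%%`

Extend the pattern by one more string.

This is a Fibonacci-style word recurrence s(k) = s(k−2)·s(k−1): e.g. *·%% = *%%.
The next term joins %%*%%*%%%%*%% and *%%%%*%%%%*%%*%%%%*%%.

%%*%%*%%%%*%%*%%%%*%%%%*%%*%%%%*%%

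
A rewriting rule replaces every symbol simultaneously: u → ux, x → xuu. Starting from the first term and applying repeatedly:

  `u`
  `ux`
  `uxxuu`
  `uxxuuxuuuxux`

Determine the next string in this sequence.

Expanding uxxuuxuuuxux: u→ux, x→xuu, x→xuu, u→ux, u→ux, x→xuu, u→ux, u→ux, u→ux, x→xuu, u→ux, x→xuu. Concatenated: ux xuu xuu ux ux xuu ux ux ux xuu ux xuu.

uxxuuxuuuxuxxuuuxuxuxxuuuxxuu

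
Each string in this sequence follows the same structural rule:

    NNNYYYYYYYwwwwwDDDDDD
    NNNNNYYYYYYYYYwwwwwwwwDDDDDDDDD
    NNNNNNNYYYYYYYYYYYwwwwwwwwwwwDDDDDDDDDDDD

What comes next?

NNNNNNNNNYYYYYYYYYYYYYwwwwwwwwwwwwwwDDDDDDDDDDDDDDD

Reading off run lengths: N runs 3, 5, 7; Y runs 7, 9, 11; w runs 5, 8, 11; D runs 6, 9, 12 — each is linear in n, where the shown terms are n = 2, 3, 4.
For the next term, n = 5, so the run lengths are 9, 13, 14, 15.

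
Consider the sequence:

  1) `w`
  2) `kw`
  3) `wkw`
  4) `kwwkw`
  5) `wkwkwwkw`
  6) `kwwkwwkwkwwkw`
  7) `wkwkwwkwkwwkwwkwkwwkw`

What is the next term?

Each term (from the third on) is the two preceding terms concatenated in order: term 3 = w·kw = wkw.
So term 8 is kwwkwwkwkwwkw·wkwkwwkwkwwkwwkwkwwkw.

kwwkwwkwkwwkwwkwkwwkwkwwkwwkwkwwkw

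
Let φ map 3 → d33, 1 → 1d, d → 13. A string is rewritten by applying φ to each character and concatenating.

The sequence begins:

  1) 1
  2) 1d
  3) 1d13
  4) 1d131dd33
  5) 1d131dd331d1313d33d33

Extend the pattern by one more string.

1d131dd331d1313d33d331d131dd331dd3313d33d3313d33d33

Applying the rule to each of the 21 symbols of 1d131dd331d1313d33d33 gives the pieces 1d 13 1d d33 1d 13 13 d33 d33 1d 13 1d d33 1d d33 13 d33 d33 13 d33 d33, which concatenate to the answer.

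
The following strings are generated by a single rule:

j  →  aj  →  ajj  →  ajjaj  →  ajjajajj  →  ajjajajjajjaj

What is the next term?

Each term (from the third on) is the previous term followed by the one before it: term 3 = aj·j = ajj.
So term 7 is ajjajajjajjaj·ajjajajj.

ajjajajjajjajajjajajj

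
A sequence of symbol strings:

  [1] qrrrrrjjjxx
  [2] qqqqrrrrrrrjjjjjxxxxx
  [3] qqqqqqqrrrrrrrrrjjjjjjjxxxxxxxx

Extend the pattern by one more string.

qqqqqqqqqqrrrrrrrrrrrjjjjjjjjjxxxxxxxxxxx

Each string has the form q^{3n-2} r^{2n+3} j^{2n+1} x^{3n-1} (n = 1, 2, …).
Setting n = 4 gives 10, 11, 9, 11 characters in each block.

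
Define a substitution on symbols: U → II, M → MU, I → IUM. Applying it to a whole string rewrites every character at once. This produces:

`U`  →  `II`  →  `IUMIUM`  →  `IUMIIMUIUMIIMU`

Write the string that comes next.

Rewriting the 14 symbols of IUMIIMUIUMIIMU one by one yields IUM II MU IUM IUM MU II IUM II MU IUM IUM MU II; concatenated:

IUMIIMUIUMIUMMUIIIUMIIMUIUMIUMMUII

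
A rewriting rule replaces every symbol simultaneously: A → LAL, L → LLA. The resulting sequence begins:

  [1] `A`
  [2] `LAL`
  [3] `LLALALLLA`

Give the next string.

Apply φ to LLALALLLA symbol by symbol: L→LLA, L→LLA, A→LAL, L→LLA, A→LAL, L→LLA, L→LLA, L→LLA, A→LAL; joined: LLA LLA LAL LLA LAL LLA LLA LLA LAL.

LLALLALALLLALALLLALLALLALAL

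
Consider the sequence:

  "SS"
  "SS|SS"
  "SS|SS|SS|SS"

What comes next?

SS|SS|SS|SS|SS|SS|SS|SS

Every step duplicates the string with '|' between the halves.
One more doubling of SS|SS|SS|SS gives the answer.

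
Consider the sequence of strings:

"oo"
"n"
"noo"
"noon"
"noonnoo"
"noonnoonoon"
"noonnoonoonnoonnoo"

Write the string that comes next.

From term 3 onward, concatenate the last term with the second-to-last: n·oo = noo, noo·n = noon, …
Continuing: noonnoonoonnoonnoo · noonnoonoon gives term 8.

noonnoonoonnoonnoonoonnoonoon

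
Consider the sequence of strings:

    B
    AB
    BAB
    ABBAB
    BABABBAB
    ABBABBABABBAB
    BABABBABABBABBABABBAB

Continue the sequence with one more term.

ABBABBABABBABBABABBABABBABBABABBAB

This is a Fibonacci-style word recurrence s(k) = s(k−2)·s(k−1): e.g. B·AB = BAB.
Continuing: ABBABBABABBAB · BABABBABABBABBABABBAB gives term 8.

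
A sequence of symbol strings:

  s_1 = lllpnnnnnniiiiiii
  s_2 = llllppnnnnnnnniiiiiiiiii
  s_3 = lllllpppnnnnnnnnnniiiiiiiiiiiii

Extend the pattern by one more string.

llllllppppnnnnnnnnnnnniiiiiiiiiiiiiiii

Reading off run lengths: l runs 3, 4, 5; p runs 1, 2, 3; n runs 6, 8, 10; i runs 7, 10, 13 — each is linear in n, where the shown terms are n = 2, 3, 4.
For the next term, n = 5, so the run lengths are 6, 4, 12, 16.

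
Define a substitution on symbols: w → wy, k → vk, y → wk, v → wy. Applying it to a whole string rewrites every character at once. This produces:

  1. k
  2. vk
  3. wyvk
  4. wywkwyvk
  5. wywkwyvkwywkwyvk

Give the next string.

Applying the rule to each of the 16 symbols of wywkwyvkwywkwyvk gives the pieces wy wk wy vk wy wk wy vk wy wk wy vk wy wk wy vk, which concatenate to the answer.

wywkwyvkwywkwyvkwywkwyvkwywkwyvk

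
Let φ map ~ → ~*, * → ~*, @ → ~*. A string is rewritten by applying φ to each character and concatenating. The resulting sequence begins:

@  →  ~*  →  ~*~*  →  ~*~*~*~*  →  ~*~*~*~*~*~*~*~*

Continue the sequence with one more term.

~*~*~*~*~*~*~*~*~*~*~*~*~*~*~*~*

φ(~*~*~*~*~*~*~*~*) expands symbol-by-symbol to ~* ~* ~* ~* ~* ~* ~* ~* ~* ~* ~* ~* ~* ~* ~* ~*; joining the 16 pieces gives the next term.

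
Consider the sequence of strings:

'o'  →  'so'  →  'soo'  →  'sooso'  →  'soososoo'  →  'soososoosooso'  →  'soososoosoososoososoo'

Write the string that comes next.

Each term (from the third on) is the previous term followed by the one before it: term 3 = so·o = soo.
Continuing: soososoosoososoososoo · soososoosooso gives term 8.

soososoosoososoososoosoososoosooso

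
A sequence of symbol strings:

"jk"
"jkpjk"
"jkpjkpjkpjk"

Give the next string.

jkpjkpjkpjkpjkpjkpjkpjk

Every step duplicates the string with 'p' between the halves.
One more doubling of jkpjkpjkpjk gives the answer.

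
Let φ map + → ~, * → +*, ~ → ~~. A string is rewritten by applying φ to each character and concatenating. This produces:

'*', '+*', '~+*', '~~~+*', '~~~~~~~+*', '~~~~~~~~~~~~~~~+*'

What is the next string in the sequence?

Applying the rule to each of the 17 symbols of ~~~~~~~~~~~~~~~+* gives the pieces ~~ ~~ ~~ ~~ ~~ ~~ ~~ ~~ ~~ ~~ ~~ ~~ ~~ ~~ ~~ ~ +*, which concatenate to the answer.

~~~~~~~~~~~~~~~~~~~~~~~~~~~~~~~+*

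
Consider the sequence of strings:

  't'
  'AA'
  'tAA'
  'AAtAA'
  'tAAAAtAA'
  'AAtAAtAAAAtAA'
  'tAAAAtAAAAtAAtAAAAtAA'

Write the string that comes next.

From term 3 onward, concatenate the second-to-last term with the last: t·AA = tAA, AA·tAA = AAtAA, …
Continuing: AAtAAtAAAAtAA · tAAAAtAAAAtAAtAAAAtAA gives term 8.

AAtAAtAAAAtAAtAAAAtAAAAtAAtAAAAtAA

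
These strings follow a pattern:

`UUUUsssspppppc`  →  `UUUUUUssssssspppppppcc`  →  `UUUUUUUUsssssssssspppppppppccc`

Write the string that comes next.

The n-th term is 2n U's then 3n-2 s's then 2n+1 p's then n-1 c's, where the shown terms are n = 2, 3, 4.
At n = 5 the blocks have lengths 10, 13, 11, 4.

UUUUUUUUUUssssssssssssspppppppppppcccc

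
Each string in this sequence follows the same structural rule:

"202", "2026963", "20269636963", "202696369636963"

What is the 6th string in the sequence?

20269636963696369636963

Every step adds 6963 to the end: s(k+1) = s(k)·6963.
From 202696369636963, 2 further steps: 202696369636963 → 2026963696369636963 → (answer).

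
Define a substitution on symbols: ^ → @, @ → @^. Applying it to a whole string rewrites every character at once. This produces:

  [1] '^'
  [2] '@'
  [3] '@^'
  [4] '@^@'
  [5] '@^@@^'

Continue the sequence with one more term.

Apply φ to @^@@^ symbol by symbol: @→@^, ^→@, @→@^, @→@^, ^→@; joined: @^ @ @^ @^ @.

@^@@^@^@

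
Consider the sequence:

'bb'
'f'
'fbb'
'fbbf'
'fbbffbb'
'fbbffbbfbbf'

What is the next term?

fbbffbbfbbffbbffbb

From term 3 onward, concatenate the last term with the second-to-last: f·bb = fbb, fbb·f = fbbf, …
The next term joins fbbffbbfbbf and fbbffbb.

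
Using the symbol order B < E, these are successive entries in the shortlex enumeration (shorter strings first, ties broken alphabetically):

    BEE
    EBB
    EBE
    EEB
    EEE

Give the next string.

After EEE the length-3 strings are exhausted; the first length-4 string is 4 copies of B.

BBBB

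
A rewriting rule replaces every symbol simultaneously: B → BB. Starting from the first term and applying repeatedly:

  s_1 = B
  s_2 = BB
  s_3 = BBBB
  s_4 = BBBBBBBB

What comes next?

BBBBBBBBBBBBBBBB

Apply φ to BBBBBBBB symbol by symbol: B→BB, B→BB, B→BB, B→BB, B→BB, B→BB, B→BB, B→BB; joined: BB BB BB BB BB BB BB BB.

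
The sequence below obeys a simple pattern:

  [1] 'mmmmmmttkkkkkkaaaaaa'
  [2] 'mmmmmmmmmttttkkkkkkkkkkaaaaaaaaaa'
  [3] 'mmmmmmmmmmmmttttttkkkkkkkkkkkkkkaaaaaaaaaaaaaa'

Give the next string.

mmmmmmmmmmmmmmmttttttttkkkkkkkkkkkkkkkkkkaaaaaaaaaaaaaaaaaa

The n-th term is 3n m's then 2n-2 t's then 4n-2 k's then 4n-2 a's, where the shown terms are n = 2, 3, 4.
At n = 5 the blocks have lengths 15, 8, 18, 18.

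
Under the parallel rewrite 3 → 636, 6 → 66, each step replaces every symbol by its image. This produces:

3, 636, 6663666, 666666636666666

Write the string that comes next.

Rewriting the 15 symbols of 666666636666666 one by one yields 66 66 66 66 66 66 66 636 66 66 66 66 66 66 66; concatenated:

6666666666666663666666666666666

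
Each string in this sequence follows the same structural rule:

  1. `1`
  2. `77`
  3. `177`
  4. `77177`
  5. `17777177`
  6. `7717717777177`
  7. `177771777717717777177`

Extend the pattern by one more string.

7717717777177177771777717717777177

Each term (from the third on) is the two preceding terms concatenated in order: term 3 = 1·77 = 177.
Continuing: 7717717777177 · 177771777717717777177 gives term 8.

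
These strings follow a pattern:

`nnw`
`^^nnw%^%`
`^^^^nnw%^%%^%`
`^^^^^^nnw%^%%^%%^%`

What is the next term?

^^^^^^^^nnw%^%%^%%^%%^%

s(k+1) = ^^·s(k)·%^%, so each term gains ^^ as a prefix and %^% as a suffix.
One more step from ^^^^^^nnw%^%%^%%^% gives the answer.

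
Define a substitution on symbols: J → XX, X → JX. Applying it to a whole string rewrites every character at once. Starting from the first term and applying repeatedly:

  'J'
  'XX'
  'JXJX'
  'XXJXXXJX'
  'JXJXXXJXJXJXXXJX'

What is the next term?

φ(JXJXXXJXJXJXXXJX) expands symbol-by-symbol to XX JX XX JX JX JX XX JX XX JX XX JX JX JX XX JX; joining the 16 pieces gives the next term.

XXJXXXJXJXJXXXJXXXJXXXJXJXJXXXJX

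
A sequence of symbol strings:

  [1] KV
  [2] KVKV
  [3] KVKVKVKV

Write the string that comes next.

KVKVKVKVKVKVKVKV

Every step duplicates the string.
So the next term is two copies of KVKVKVKV.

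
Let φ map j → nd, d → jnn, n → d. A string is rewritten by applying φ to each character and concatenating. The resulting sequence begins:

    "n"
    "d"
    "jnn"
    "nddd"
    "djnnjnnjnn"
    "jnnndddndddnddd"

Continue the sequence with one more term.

Applying the rule to each of the 15 symbols of jnnndddndddnddd gives the pieces nd d d d jnn jnn jnn d jnn jnn jnn d jnn jnn jnn, which concatenate to the answer.

nddddjnnjnnjnndjnnjnnjnndjnnjnnjnn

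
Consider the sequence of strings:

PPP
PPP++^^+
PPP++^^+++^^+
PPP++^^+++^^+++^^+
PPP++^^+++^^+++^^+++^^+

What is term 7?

PPP++^^+++^^+++^^+++^^+++^^+++^^+

Each term is the previous one with ++^^+ appended.
From PPP++^^+++^^+++^^+++^^+, 2 further steps: PPP++^^+++^^+++^^+++^^+ → PPP++^^+++^^+++^^+++^^+++^^+ → (answer).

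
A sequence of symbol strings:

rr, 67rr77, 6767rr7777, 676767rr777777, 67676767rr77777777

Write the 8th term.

67676767676767rr77777777777777

Each term wraps the previous one in 67 on the left and 77 on the right.
From 67676767rr77777777, 3 further steps: 67676767rr77777777 → 6767676767rr7777777777 → 676767676767rr777777777777 → (answer).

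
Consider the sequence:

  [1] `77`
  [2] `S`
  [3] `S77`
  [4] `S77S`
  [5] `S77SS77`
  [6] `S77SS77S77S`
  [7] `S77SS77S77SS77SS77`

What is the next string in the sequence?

S77SS77S77SS77SS77S77SS77S77S

Each term (from the third on) is the previous term followed by the one before it: term 3 = S·77 = S77.
The next term joins S77SS77S77SS77SS77 and S77SS77S77S.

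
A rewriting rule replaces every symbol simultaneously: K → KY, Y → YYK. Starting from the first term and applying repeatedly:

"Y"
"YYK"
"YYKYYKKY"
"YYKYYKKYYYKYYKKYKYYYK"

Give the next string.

Rewriting the 21 symbols of YYKYYKKYYYKYYKKYKYYYK one by one yields YYK YYK KY YYK YYK KY KY YYK YYK YYK KY YYK YYK KY KY YYK KY YYK YYK YYK KY; concatenated:

YYKYYKKYYYKYYKKYKYYYKYYKYYKKYYYKYYKKYKYYYKKYYYKYYKYYKKY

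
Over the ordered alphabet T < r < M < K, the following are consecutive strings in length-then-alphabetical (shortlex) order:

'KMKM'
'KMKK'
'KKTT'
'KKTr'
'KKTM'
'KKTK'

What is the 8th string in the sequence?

Advancing 2 positions from KKTK through KKTK → KKrT reaches term 8.

KKrr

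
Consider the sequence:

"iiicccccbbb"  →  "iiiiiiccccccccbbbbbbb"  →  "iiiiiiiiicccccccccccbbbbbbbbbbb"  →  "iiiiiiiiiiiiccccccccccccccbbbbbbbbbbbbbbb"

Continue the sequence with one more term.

iiiiiiiiiiiiiiicccccccccccccccccbbbbbbbbbbbbbbbbbbb

The n-th term is 3n i's then 3n+2 c's then 4n-1 b's (n = 1, 2, …).
For the next term, n = 5, so the run lengths are 15, 17, 19.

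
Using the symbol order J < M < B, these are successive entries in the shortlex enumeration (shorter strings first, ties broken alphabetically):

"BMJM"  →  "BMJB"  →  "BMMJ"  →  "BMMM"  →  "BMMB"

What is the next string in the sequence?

BMBJ

Treat BMMB as a base-3 numeral over the given alphabet and add one, carrying through any trailing B's.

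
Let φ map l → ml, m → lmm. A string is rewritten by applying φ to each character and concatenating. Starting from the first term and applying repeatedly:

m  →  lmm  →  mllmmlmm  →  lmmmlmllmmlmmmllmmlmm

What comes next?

Rewriting the 21 symbols of lmmmlmllmmlmmmllmmlmm one by one yields ml lmm lmm lmm ml lmm ml ml lmm lmm ml lmm lmm lmm ml ml lmm lmm ml lmm lmm; concatenated:

mllmmlmmlmmmllmmmlmllmmlmmmllmmlmmlmmmlmllmmlmmmllmmlmm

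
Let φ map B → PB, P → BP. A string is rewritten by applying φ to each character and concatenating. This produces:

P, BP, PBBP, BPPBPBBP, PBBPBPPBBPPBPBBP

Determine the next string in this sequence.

BPPBPBBPPBBPBPPBPBBPBPPBBPPBPBBP

φ(PBBPBPPBBPPBPBBP) expands symbol-by-symbol to BP PB PB BP PB BP BP PB PB BP BP PB BP PB PB BP; joining the 16 pieces gives the next term.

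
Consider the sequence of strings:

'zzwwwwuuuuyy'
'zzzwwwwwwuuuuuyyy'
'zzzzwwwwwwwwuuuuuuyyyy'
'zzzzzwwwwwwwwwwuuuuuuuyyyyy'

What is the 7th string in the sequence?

The n-th term is n z's then 2n w's then n+2 u's then n y's, where the shown terms are n = 2, 3, 4, 5.
For term 7, n = 8, so the run lengths are 8, 16, 10, 8.

zzzzzzzzwwwwwwwwwwwwwwwwuuuuuuuuuuyyyyyyyy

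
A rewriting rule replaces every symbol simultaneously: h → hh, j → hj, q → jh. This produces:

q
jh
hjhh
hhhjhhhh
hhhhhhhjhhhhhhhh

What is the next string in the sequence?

hhhhhhhhhhhhhhhjhhhhhhhhhhhhhhhh

Replace each of the 16 characters of hhhhhhhjhhhhhhhh in place — hh hh hh hh hh hh hh hj hh hh hh hh hh hh hh hh — and concatenate.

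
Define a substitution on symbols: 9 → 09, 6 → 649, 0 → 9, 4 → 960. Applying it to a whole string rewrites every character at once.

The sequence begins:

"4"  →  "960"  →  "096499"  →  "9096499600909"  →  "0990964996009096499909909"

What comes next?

φ(0990964996009096499909909) expands symbol-by-symbol to 9 09 09 9 09 649 960 09 09 649 9 9 09 9 09 649 960 09 09 09 9 09 09 9 09; joining the 25 pieces gives the next term.

909099096499600909649990990964996009090990909909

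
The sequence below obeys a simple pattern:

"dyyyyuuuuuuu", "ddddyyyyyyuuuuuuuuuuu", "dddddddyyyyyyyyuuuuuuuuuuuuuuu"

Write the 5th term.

Reading off run lengths: d runs 1, 4, 7; y runs 4, 6, 8; u runs 7, 11, 15 — each is linear in n (n = 1, 2, …).
For term 5, n = 5, so the run lengths are 13, 12, 23.

dddddddddddddyyyyyyyyyyyyuuuuuuuuuuuuuuuuuuuuuuu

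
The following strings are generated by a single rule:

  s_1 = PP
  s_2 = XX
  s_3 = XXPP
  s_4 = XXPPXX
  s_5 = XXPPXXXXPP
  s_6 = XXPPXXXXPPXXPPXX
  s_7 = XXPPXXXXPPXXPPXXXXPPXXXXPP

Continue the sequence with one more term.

XXPPXXXXPPXXPPXXXXPPXXXXPPXXPPXXXXPPXXPPXX

Each term (from the third on) is the previous term followed by the one before it: term 3 = XX·PP = XXPP.
So term 8 is XXPPXXXXPPXXPPXXXXPPXXXXPP·XXPPXXXXPPXXPPXX.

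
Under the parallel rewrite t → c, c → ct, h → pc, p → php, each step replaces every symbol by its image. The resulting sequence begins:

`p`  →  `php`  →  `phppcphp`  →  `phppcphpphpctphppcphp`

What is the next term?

phppcphpphpctphppcphpphppcphpctcphppcphpphpctphppcphp

Applying the rule to each of the 21 symbols of phppcphpphpctphppcphp gives the pieces php pc php php ct php pc php php pc php ct c php pc php php ct php pc php, which concatenate to the answer.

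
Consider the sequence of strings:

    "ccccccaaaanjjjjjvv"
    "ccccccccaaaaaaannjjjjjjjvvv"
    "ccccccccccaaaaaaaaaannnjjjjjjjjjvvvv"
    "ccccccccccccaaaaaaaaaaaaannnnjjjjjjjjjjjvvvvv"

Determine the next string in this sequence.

Each string has the form c^{2n+2} a^{3n-2} n^{n-1} j^{2n+1} v^{n}, where the shown terms are n = 2, 3, 4, 5.
At n = 6 the blocks have lengths 14, 16, 5, 13, 6.

ccccccccccccccaaaaaaaaaaaaaaaannnnnjjjjjjjjjjjjjvvvvvv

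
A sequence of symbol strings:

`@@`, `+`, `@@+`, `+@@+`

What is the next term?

@@++@@+

From term 3 onward, concatenate the second-to-last term with the last: @@·+ = @@+, +·@@+ = +@@+, …
The next term joins @@+ and +@@+.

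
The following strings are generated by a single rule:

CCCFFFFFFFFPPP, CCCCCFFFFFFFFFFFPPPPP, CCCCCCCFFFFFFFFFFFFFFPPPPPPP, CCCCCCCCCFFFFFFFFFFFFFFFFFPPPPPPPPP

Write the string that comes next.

CCCCCCCCCCCFFFFFFFFFFFFFFFFFFFFPPPPPPPPPPP

Each string has the form C^{2n-1} F^{3n+2} P^{2n-1}, where the shown terms are n = 2, 3, 4, 5.
Setting n = 6 gives 11, 20, 11 characters in each block.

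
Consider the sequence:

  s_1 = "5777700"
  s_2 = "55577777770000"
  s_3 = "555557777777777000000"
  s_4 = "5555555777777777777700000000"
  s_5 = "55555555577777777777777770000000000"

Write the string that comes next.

Each string has the form 5^{2n-1} 7^{3n+1} 0^{2n} (n = 1, 2, …).
Setting n = 6 gives 11, 19, 12 characters in each block.

555555555557777777777777777777000000000000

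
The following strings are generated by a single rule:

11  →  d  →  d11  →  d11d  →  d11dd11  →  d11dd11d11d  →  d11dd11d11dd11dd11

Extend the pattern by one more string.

d11dd11d11dd11dd11d11dd11d11d

Each term (from the third on) is the previous term followed by the one before it: term 3 = d·11 = d11.
Continuing: d11dd11d11dd11dd11 · d11dd11d11d gives term 8.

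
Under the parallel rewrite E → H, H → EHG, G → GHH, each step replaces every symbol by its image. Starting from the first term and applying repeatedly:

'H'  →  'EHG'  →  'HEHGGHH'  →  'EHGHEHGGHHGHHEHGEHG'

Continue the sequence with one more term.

Rewriting the 19 symbols of EHGHEHGGHHGHHEHGEHG one by one yields H EHG GHH EHG H EHG GHH GHH EHG EHG GHH EHG EHG H EHG GHH H EHG GHH; concatenated:

HEHGGHHEHGHEHGGHHGHHEHGEHGGHHEHGEHGHEHGGHHHEHGGHH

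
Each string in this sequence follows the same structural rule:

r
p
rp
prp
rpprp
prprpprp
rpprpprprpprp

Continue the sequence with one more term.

prprpprprpprpprprpprp

Each term (from the third on) is the two preceding terms concatenated in order: term 3 = r·p = rp.
So term 8 is prprpprp·rpprpprprpprp.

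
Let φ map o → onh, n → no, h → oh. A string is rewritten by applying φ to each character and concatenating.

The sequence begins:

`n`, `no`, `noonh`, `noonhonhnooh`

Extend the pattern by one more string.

Rewriting each symbol of noonhonhnooh: n→no, o→onh, o→onh, n→no, h→oh, o→onh, n→no, h→oh, n→no, o→onh, o→onh, h→oh, which concatenates to no onh onh no oh onh no oh no onh onh oh.

noonhonhnoohonhnoohnoonhonhoh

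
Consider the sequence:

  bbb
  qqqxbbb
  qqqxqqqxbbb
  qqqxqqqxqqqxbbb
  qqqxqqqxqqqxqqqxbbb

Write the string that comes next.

The strings grow by a fixed prefix qqqx each time.
Applying this once more to qqqxqqqxqqqxqqqxbbb:

qqqxqqqxqqqxqqqxqqqxbbb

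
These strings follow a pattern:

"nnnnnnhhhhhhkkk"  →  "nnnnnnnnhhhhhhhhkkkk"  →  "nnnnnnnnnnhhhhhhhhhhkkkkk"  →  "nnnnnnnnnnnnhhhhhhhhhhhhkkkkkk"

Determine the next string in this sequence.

nnnnnnnnnnnnnnhhhhhhhhhhhhhhkkkkkkk

Reading off run lengths: n runs 6, 8, 10, 12; h runs 6, 8, 10, 12; k runs 3, 4, 5, 6 — each is linear in n, where the shown terms are n = 3, 4, 5, 6.
At n = 7 the blocks have lengths 14, 14, 7.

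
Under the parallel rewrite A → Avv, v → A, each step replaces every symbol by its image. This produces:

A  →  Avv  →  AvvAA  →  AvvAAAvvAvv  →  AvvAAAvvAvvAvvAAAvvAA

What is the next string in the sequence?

AvvAAAvvAvvAvvAAAvvAAAvvAAAvvAvvAvvAAAvvAvv

Applying the rule to each of the 21 symbols of AvvAAAvvAvvAvvAAAvvAA gives the pieces Avv A A Avv Avv Avv A A Avv A A Avv A A Avv Avv Avv A A Avv Avv, which concatenate to the answer.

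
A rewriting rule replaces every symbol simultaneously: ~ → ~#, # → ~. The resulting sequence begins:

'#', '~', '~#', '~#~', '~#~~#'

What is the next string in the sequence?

Rewriting each symbol of ~#~~#: ~→~#, #→~, ~→~#, ~→~#, #→~, which concatenates to ~# ~ ~# ~# ~.

~#~~#~#~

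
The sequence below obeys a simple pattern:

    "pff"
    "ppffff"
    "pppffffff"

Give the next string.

Reading off run lengths: p runs 1, 2, 3; f runs 2, 4, 6 — each is linear in n (n = 1, 2, …).
At n = 4 the blocks have lengths 4, 8.

ppppffffffff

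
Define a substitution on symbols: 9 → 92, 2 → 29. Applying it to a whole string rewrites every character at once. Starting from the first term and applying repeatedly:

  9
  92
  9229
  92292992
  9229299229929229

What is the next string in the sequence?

Applying the rule to each of the 16 symbols of 9229299229929229 gives the pieces 92 29 29 92 29 92 92 29 29 92 92 29 92 29 29 92, which concatenate to the answer.

92292992299292292992922992292992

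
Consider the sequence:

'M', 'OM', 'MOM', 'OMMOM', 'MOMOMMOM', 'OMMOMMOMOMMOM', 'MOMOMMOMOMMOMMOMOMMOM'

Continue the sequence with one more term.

OMMOMMOMOMMOMMOMOMMOMOMMOMMOMOMMOM

From term 3 onward, concatenate the second-to-last term with the last: M·OM = MOM, OM·MOM = OMMOM, …
Continuing: OMMOMMOMOMMOM · MOMOMMOMOMMOMMOMOMMOM gives term 8.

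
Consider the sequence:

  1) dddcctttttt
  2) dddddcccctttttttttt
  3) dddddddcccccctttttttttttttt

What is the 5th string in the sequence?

Term n consists of 2n-1 d's, followed by 2n-2 c's, followed by 4n-2 t's, where the shown terms are n = 2, 3, 4.
For term 5, n = 6, so the run lengths are 11, 10, 22.

dddddddddddcccccccccctttttttttttttttttttttt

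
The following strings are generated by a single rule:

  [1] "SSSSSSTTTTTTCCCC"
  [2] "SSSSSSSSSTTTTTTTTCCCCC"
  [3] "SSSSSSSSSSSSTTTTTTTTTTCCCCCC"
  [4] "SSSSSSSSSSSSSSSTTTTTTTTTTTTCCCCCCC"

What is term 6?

The n-th term is 3n S's then 2n+2 T's then n+2 C's, where the shown terms are n = 2, 3, 4, 5.
At n = 7 the blocks have lengths 21, 16, 9.

SSSSSSSSSSSSSSSSSSSSSTTTTTTTTTTTTTTTTCCCCCCCCC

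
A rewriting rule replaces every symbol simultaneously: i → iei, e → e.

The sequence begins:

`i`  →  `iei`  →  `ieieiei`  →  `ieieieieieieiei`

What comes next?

ieieieieieieieieieieieieieieiei

φ(ieieieieieieiei) expands symbol-by-symbol to iei e iei e iei e iei e iei e iei e iei e iei; joining the 15 pieces gives the next term.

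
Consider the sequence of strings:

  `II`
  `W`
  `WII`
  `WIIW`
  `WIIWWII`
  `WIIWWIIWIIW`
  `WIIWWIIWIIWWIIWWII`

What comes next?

Each term (from the third on) is the previous term followed by the one before it: term 3 = W·II = WII.
So term 8 is WIIWWIIWIIWWIIWWII·WIIWWIIWIIW.

WIIWWIIWIIWWIIWWIIWIIWWIIWIIW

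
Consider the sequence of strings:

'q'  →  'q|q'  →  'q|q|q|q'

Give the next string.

Every step duplicates the string with '|' between the halves.
So the next term is two copies of q|q|q|q with '|' between the halves.

q|q|q|q|q|q|q|q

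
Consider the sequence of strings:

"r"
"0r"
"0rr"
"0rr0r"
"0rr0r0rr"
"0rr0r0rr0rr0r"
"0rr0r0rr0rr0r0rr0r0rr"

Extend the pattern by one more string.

0rr0r0rr0rr0r0rr0r0rr0rr0r0rr0rr0r

Each term (from the third on) is the previous term followed by the one before it: term 3 = 0r·r = 0rr.
The next term joins 0rr0r0rr0rr0r0rr0r0rr and 0rr0r0rr0rr0r.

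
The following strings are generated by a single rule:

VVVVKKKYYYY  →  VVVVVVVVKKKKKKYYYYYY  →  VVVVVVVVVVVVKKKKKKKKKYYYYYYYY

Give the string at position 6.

Reading off run lengths: V runs 4, 8, 12; K runs 3, 6, 9; Y runs 4, 6, 8 — each is linear in n (n = 1, 2, …).
At n = 6 the blocks have lengths 24, 18, 14.

VVVVVVVVVVVVVVVVVVVVVVVVKKKKKKKKKKKKKKKKKKYYYYYYYYYYYYYY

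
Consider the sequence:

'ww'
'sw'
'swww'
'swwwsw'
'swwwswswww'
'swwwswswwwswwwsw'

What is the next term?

swwwswswwwswwwswswwwswswww

From term 3 onward, concatenate the last term with the second-to-last: sw·ww = swww, swww·sw = swwwsw, …
Continuing: swwwswswwwswwwsw · swwwswswww gives term 7.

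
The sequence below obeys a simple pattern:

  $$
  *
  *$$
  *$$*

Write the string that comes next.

*$$**$$

This is a Fibonacci-style word recurrence s(k) = s(k−1)·s(k−2): e.g. *·$$ = *$$.
So term 5 is *$$*·*$$.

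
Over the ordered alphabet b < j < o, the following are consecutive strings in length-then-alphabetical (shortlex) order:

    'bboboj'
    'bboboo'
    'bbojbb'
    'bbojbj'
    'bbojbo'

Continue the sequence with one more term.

Treat bbojbo as a base-3 numeral over the given alphabet and add one, carrying through any trailing o's.

bbojjb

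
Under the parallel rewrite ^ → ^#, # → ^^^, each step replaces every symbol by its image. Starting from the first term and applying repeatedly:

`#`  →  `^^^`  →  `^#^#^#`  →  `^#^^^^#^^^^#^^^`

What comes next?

^#^^^^#^#^#^#^^^^#^#^#^#^^^^#^#^#

Applying the rule to each of the 15 symbols of ^#^^^^#^^^^#^^^ gives the pieces ^# ^^^ ^# ^# ^# ^# ^^^ ^# ^# ^# ^# ^^^ ^# ^# ^#, which concatenate to the answer.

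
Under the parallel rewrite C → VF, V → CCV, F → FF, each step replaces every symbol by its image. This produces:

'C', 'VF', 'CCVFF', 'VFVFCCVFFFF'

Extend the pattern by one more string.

Apply φ to VFVFCCVFFFF symbol by symbol: V→CCV, F→FF, V→CCV, F→FF, C→VF, C→VF, V→CCV, F→FF, F→FF, F→FF, F→FF; joined: CCV FF CCV FF VF VF CCV FF FF FF FF.

CCVFFCCVFFVFVFCCVFFFFFFFF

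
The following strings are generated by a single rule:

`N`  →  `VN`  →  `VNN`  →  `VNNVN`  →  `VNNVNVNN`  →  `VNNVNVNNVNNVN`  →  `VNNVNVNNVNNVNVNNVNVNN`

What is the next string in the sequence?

Each term (from the third on) is the previous term followed by the one before it: term 3 = VN·N = VNN.
The next term joins VNNVNVNNVNNVNVNNVNVNN and VNNVNVNNVNNVN.

VNNVNVNNVNNVNVNNVNVNNVNNVNVNNVNNVN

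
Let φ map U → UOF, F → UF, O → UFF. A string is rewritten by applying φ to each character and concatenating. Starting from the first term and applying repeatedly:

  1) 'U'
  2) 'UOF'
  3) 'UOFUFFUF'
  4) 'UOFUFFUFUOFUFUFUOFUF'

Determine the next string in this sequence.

UOFUFFUFUOFUFUFUOFUFUOFUFFUFUOFUFUOFUFUOFUFFUFUOFUF

φ(UOFUFFUFUOFUFUFUOFUF) expands symbol-by-symbol to UOF UFF UF UOF UF UF UOF UF UOF UFF UF UOF UF UOF UF UOF UFF UF UOF UF; joining the 20 pieces gives the next term.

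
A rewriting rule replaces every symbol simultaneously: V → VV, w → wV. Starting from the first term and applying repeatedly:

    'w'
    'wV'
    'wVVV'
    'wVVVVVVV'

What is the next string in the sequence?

Apply φ to wVVVVVVV symbol by symbol: w→wV, V→VV, V→VV, V→VV, V→VV, V→VV, V→VV, V→VV; joined: wV VV VV VV VV VV VV VV.

wVVVVVVVVVVVVVVV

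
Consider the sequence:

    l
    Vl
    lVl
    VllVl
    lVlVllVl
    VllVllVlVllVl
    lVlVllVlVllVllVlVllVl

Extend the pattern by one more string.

This is a Fibonacci-style word recurrence s(k) = s(k−2)·s(k−1): e.g. l·Vl = lVl.
So term 8 is VllVllVlVllVl·lVlVllVlVllVllVlVllVl.

VllVllVlVllVllVlVllVlVllVllVlVllVl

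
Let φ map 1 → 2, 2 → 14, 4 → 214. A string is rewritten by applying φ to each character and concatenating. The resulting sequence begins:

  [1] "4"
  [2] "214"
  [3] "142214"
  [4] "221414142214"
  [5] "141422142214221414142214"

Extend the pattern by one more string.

Rewriting the 24 symbols of 141422142214221414142214 one by one yields 2 214 2 214 14 14 2 214 14 14 2 214 14 14 2 214 2 214 2 214 14 14 2 214; concatenated:

221422141414221414142214141422142214221414142214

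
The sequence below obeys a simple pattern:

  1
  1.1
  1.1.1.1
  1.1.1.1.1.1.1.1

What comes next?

1.1.1.1.1.1.1.1.1.1.1.1.1.1.1.1

s(k+1) = s(k)·.·s(k) — each term doubles the last with '.' between the halves.
One more doubling of 1.1.1.1.1.1.1.1 gives the answer.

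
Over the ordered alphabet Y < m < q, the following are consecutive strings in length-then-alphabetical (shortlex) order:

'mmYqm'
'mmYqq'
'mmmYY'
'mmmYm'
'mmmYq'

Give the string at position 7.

mmmmm

Stepping forward 2 times from mmmYq: mmmYq → mmmmY, then the target.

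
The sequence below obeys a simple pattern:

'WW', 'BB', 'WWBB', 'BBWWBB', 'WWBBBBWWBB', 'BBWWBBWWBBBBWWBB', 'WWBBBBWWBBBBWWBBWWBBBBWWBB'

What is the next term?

This is a Fibonacci-style word recurrence s(k) = s(k−2)·s(k−1): e.g. WW·BB = WWBB.
So term 8 is BBWWBBWWBBBBWWBB·WWBBBBWWBBBBWWBBWWBBBBWWBB.

BBWWBBWWBBBBWWBBWWBBBBWWBBBBWWBBWWBBBBWWBB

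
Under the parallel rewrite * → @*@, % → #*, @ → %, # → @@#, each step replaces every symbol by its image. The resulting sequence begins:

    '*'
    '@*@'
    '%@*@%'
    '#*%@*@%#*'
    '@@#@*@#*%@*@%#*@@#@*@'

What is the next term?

Applying the rule to each of the 21 symbols of @@#@*@#*%@*@%#*@@#@*@ gives the pieces % % @@# % @*@ % @@# @*@ #* % @*@ % #* @@# @*@ % % @@# % @*@ %, which concatenate to the answer.

%%@@#%@*@%@@#@*@#*%@*@%#*@@#@*@%%@@#%@*@%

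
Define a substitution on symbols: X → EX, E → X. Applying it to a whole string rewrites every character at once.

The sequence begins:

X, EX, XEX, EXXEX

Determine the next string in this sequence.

Expanding EXXEX: E→X, X→EX, X→EX, E→X, X→EX. Concatenated: X EX EX X EX.

XEXEXXEX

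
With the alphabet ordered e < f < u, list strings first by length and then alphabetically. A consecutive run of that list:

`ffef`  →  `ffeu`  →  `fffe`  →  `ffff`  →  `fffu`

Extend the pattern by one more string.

ffue

Treat fffu as a base-3 numeral over the given alphabet and add one, carrying through any trailing u's.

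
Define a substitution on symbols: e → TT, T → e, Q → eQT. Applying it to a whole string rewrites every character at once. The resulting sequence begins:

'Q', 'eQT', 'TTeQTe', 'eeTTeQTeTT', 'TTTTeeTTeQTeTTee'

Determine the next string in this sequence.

eeeeTTTTeeTTeQTeTTeeTTTT

Replace each of the 16 characters of TTTTeeTTeQTeTTee in place — e e e e TT TT e e TT eQT e TT e e TT TT — and concatenate.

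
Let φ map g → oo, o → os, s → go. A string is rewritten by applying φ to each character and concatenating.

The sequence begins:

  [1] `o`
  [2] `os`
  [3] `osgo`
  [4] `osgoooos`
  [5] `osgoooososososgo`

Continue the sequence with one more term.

φ(osgoooososososgo) expands symbol-by-symbol to os go oo os os os os go os go os go os go oo os; joining the 16 pieces gives the next term.

osgoooososososgoosgoosgoosgoooos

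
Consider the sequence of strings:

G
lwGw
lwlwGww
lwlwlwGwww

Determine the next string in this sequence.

Each term wraps the previous one in lw on the left and w on the right.
Applying this once more to lwlwlwGwww:

lwlwlwlwGwwww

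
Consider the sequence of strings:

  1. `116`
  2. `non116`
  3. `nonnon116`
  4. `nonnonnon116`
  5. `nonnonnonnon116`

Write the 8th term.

nonnonnonnonnonnonnon116

Each term is the previous one with non prepended.
From nonnonnonnon116, 3 further steps: nonnonnonnon116 → nonnonnonnonnon116 → nonnonnonnonnonnon116 → (answer).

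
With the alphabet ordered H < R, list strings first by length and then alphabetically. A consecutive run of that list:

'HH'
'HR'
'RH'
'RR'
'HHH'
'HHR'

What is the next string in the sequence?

Find the rightmost character of HHR below R, bump it to the next letter, and reset everything to its right to H.

HRH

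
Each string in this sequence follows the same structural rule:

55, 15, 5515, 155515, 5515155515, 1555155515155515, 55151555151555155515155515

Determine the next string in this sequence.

155515551515551555151555151555155515155515

From term 3 onward, concatenate the second-to-last term with the last: 55·15 = 5515, 15·5515 = 155515, …
So term 8 is 1555155515155515·55151555151555155515155515.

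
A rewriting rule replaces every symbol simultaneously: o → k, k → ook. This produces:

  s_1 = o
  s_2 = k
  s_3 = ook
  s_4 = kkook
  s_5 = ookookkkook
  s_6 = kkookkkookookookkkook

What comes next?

φ(kkookkkookookookkkook) expands symbol-by-symbol to ook ook k k ook ook ook k k ook k k ook k k ook ook ook k k ook; joining the 21 pieces gives the next term.

ookookkkookookookkkookkkookkkookookookkkook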